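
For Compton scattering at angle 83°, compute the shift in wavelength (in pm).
2.1306 pm

Using the Compton scattering formula:
Δλ = λ_C(1 - cos θ)

where λ_C = h/(m_e·c) ≈ 2.4263 pm is the Compton wavelength of an electron.

For θ = 83°:
cos(83°) = 0.1219
1 - cos(83°) = 0.8781

Δλ = 2.4263 × 0.8781
Δλ = 2.1306 pm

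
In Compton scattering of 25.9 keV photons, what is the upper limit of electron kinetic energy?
2.3838 keV

Maximum energy transfer occurs at θ = 180° (backscattering).

Initial photon: E₀ = 25.9 keV → λ₀ = 47.8703 pm

Maximum Compton shift (at 180°):
Δλ_max = 2λ_C = 2 × 2.4263 = 4.8526 pm

Final wavelength:
λ' = 47.8703 + 4.8526 = 52.7230 pm

Minimum photon energy (maximum energy to electron):
E'_min = hc/λ' = 23.5162 keV

Maximum electron kinetic energy:
K_max = E₀ - E'_min = 25.9000 - 23.5162 = 2.3838 keV

(Intermediate values are shown rounded; full precision is carried through to the final answer.)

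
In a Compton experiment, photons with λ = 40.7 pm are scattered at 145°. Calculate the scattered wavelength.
45.1138 pm

Using the Compton scattering formula:
λ' = λ + Δλ = λ + λ_C(1 - cos θ)

Given:
- Initial wavelength λ = 40.7 pm
- Scattering angle θ = 145°
- Compton wavelength λ_C ≈ 2.4263 pm

Calculate the shift:
Δλ = 2.4263 × (1 - cos(145°))
Δλ = 2.4263 × 1.8192
Δλ = 4.4138 pm

Final wavelength:
λ' = 40.7 + 4.4138 = 45.1138 pm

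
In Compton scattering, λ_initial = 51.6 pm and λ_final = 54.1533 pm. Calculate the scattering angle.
93.00°

First find the wavelength shift:
Δλ = λ' - λ = 54.1533 - 51.6 = 2.5533 pm

Using Δλ = λ_C(1 - cos θ), with λ_C = h/(m_e·c) ≈ 2.42631024 pm:
cos θ = 1 - Δλ/λ_C
cos θ = 1 - 2.5533/2.42631024
cos θ = -0.052339

θ = arccos(-0.052339)
θ = 93.00°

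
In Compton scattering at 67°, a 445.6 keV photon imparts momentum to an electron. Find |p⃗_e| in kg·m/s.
2.2794e-22 kg·m/s

The electron is initially at rest, so by conservation of momentum:
p⃗_e = p⃗₀ − p⃗'  (incident photon momentum minus scattered photon momentum)

Photon momentum magnitudes (p = h/λ = E/c):
λ₀ = hc/E₀ = 2.7824 pm → p₀ = h/λ₀ = 2.3814e-22 kg·m/s
Δλ = λ_C(1 − cos 67°) = 1.4783 pm
λ' = 4.2607 pm → p' = h/λ' = 1.5552e-22 kg·m/s

The scattered photon makes angle θ = 67° with the incident direction, so by the law of cosines:
|p⃗_e|² = p₀² + p'² − 2p₀p'cos θ
|p⃗_e|² = (2.3814e-22)² + (1.5552e-22)² − 2·2.3814e-22·1.5552e-22·cos(67°)
|p⃗_e| = 2.2794e-22 kg·m/s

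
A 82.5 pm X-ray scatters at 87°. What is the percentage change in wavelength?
2.7871%

Calculate the Compton shift:
Δλ = λ_C(1 - cos(87°))
Δλ = 2.4263 × (1 - cos(87°))
Δλ = 2.4263 × 0.9477
Δλ = 2.2993 pm

Percentage change:
(Δλ/λ₀) × 100 = (2.2993/82.5) × 100
= 2.7871%

(Intermediate values are shown rounded; full precision is carried through to the final answer.)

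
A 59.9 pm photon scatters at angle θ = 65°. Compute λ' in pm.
61.3009 pm

Using the Compton scattering formula:
λ' = λ + Δλ = λ + λ_C(1 - cos θ)

Given:
- Initial wavelength λ = 59.9 pm
- Scattering angle θ = 65°
- Compton wavelength λ_C ≈ 2.4263 pm

Calculate the shift:
Δλ = 2.4263 × (1 - cos(65°))
Δλ = 2.4263 × 0.5774
Δλ = 1.4009 pm

Final wavelength:
λ' = 59.9 + 1.4009 = 61.3009 pm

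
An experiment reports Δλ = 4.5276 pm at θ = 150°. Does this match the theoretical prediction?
Yes, consistent

Calculate the expected shift for θ = 150°:

Δλ_expected = λ_C(1 - cos(150°))
Δλ_expected = 2.4263 × (1 - cos(150°))
Δλ_expected = 2.4263 × 1.8660
Δλ_expected = 4.5276 pm

Given shift: 4.5276 pm
Expected shift: 4.5276 pm
Difference: 0.0000 pm

The values match. This is consistent with Compton scattering at the stated angle.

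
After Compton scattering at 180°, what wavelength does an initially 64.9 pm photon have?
69.7526 pm

Using the Compton formula: λ' = λ + λ_C(1 − cos θ)

For θ = 180°, cos θ = -1 (exact) = -1.0000, so:
1 − cos 180° = 1 − (-1) = 2.0000

Δλ = λ_C × 2.0000 = 2.4263 × 2.0000 = 4.8526 pm

λ' = 64.9 + 4.8526 = 69.7526 pm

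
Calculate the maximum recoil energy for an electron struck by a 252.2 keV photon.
125.2805 keV

Maximum energy transfer occurs at θ = 180° (backscattering).

Initial photon: E₀ = 252.2 keV → λ₀ = 4.9161 pm

Maximum Compton shift (at 180°):
Δλ_max = 2λ_C = 2 × 2.4263 = 4.8526 pm

Final wavelength:
λ' = 4.9161 + 4.8526 = 9.7687 pm

Minimum photon energy (maximum energy to electron):
E'_min = hc/λ' = 126.9195 keV

Maximum electron kinetic energy:
K_max = E₀ - E'_min = 252.2000 - 126.9195 = 125.2805 keV

(Intermediate values are shown rounded; full precision is carried through to the final answer.)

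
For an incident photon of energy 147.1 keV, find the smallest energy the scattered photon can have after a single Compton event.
93.3533 keV (at θ = 180°)

The scattered photon has minimum energy when its wavelength is maximum, i.e., when the Compton shift Δλ = λ_C(1 − cos θ) is maximum. This occurs at θ = 180° (backscattering), giving Δλ_max = 2λ_C = 4.8526 pm.

Initial wavelength: λ₀ = hc/E₀ = 8.4286 pm
Maximum final wavelength: λ'_max = λ₀ + 2λ_C = 8.4286 + 4.8526 = 13.2812 pm
Minimum final energy: E'_min = hc/λ'_max = 93.3533 keV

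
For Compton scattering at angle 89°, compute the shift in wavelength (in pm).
2.3840 pm

Using the Compton scattering formula:
Δλ = λ_C(1 - cos θ)

where λ_C = h/(m_e·c) ≈ 2.4263 pm is the Compton wavelength of an electron.

For θ = 89°:
cos(89°) = 0.0175
1 - cos(89°) = 0.9825

Δλ = 2.4263 × 0.9825
Δλ = 2.3840 pm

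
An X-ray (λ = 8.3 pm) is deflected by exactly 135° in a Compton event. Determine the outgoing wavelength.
12.4420 pm

Using the Compton formula: λ' = λ + λ_C(1 − cos θ)

For θ = 135°, cos θ = -√2/2 (exact) ≈ -0.7071, so:
1 − cos 135° = 1 − (-√2/2) ≈ 1.7071

Δλ = λ_C × 1.7071 = 2.4263 × 1.7071 = 4.1420 pm

λ' = 8.3 + 4.1420 = 12.4420 pm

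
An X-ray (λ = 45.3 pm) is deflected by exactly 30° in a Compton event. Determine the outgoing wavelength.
45.6251 pm

Using the Compton formula: λ' = λ + λ_C(1 − cos θ)

For θ = 30°, cos θ = √3/2 (exact) ≈ 0.8660, so:
1 − cos 30° = 1 − (√3/2) ≈ 0.1340

Δλ = λ_C × 0.1340 = 2.4263 × 0.1340 = 0.3251 pm

λ' = 45.3 + 0.3251 = 45.6251 pm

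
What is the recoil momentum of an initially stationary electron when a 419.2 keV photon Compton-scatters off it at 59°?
1.9721e-22 kg·m/s

The electron is initially at rest, so by conservation of momentum:
p⃗_e = p⃗₀ − p⃗'  (incident photon momentum minus scattered photon momentum)

Photon momentum magnitudes (p = h/λ = E/c):
λ₀ = hc/E₀ = 2.9576 pm → p₀ = h/λ₀ = 2.2403e-22 kg·m/s
Δλ = λ_C(1 − cos 59°) = 1.1767 pm
λ' = 4.1343 pm → p' = h/λ' = 1.6027e-22 kg·m/s

The scattered photon makes angle θ = 59° with the incident direction, so by the law of cosines:
|p⃗_e|² = p₀² + p'² − 2p₀p'cos θ
|p⃗_e|² = (2.2403e-22)² + (1.6027e-22)² − 2·2.2403e-22·1.6027e-22·cos(59°)
|p⃗_e| = 1.9721e-22 kg·m/s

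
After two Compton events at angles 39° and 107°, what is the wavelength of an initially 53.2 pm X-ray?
56.8764 pm

Apply Compton shift twice:

First scattering at θ₁ = 39°:
Δλ₁ = λ_C(1 - cos(39°))
Δλ₁ = 2.4263 × 0.2229
Δλ₁ = 0.5407 pm

After first scattering:
λ₁ = 53.2 + 0.5407 = 53.7407 pm

Second scattering at θ₂ = 107°:
Δλ₂ = λ_C(1 - cos(107°))
Δλ₂ = 2.4263 × 1.2924
Δλ₂ = 3.1357 pm

Final wavelength:
λ₂ = 53.7407 + 3.1357 = 56.8764 pm

Total shift: Δλ_total = 0.5407 + 3.1357 = 3.6764 pm

(Intermediate values are shown rounded; full precision is carried through to the final answer.)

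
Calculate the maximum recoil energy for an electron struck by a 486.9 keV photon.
319.3316 keV

Maximum energy transfer occurs at θ = 180° (backscattering).

Initial photon: E₀ = 486.9 keV → λ₀ = 2.5464 pm

Maximum Compton shift (at 180°):
Δλ_max = 2λ_C = 2 × 2.4263 = 4.8526 pm

Final wavelength:
λ' = 2.5464 + 4.8526 = 7.3990 pm

Minimum photon energy (maximum energy to electron):
E'_min = hc/λ' = 167.5684 keV

Maximum electron kinetic energy:
K_max = E₀ - E'_min = 486.9000 - 167.5684 = 319.3316 keV

(Intermediate values are shown rounded; full precision is carried through to the final answer.)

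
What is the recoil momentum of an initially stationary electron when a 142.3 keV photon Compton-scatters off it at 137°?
1.1884e-22 kg·m/s

The electron is initially at rest, so by conservation of momentum:
p⃗_e = p⃗₀ − p⃗'  (incident photon momentum minus scattered photon momentum)

Photon momentum magnitudes (p = h/λ = E/c):
λ₀ = hc/E₀ = 8.7129 pm → p₀ = h/λ₀ = 7.6049e-23 kg·m/s
Δλ = λ_C(1 − cos 137°) = 4.2008 pm
λ' = 12.9137 pm → p' = h/λ' = 5.1310e-23 kg·m/s

The scattered photon makes angle θ = 137° with the incident direction, so by the law of cosines:
|p⃗_e|² = p₀² + p'² − 2p₀p'cos θ
|p⃗_e|² = (7.6049e-23)² + (5.1310e-23)² − 2·7.6049e-23·5.1310e-23·cos(137°)
|p⃗_e| = 1.1884e-22 kg·m/s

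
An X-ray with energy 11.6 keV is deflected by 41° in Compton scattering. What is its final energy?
11.5358 keV

First convert energy to wavelength:
λ = hc/E, with hc ≈ 1239.842 keV·pm (i.e. 1239.842 eV·nm)

For E = 11.6 keV = 11600 eV:
λ = 1239.842 keV·pm / 11.6 keV
λ = 106.8829 pm

Calculate the Compton shift:
Δλ = λ_C(1 - cos(41°)) = 2.4263 × 0.2453
Δλ = 0.5952 pm

Final wavelength:
λ' = 106.8829 + 0.5952 = 107.4781 pm

Final energy:
E' = hc/λ' = 1239.842 / 107.4781 = 11.5358 keV

(Intermediate values are shown rounded; full precision is carried through to the final answer.)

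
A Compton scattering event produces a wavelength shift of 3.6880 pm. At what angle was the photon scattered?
121.33°

From the Compton formula Δλ = λ_C(1 - cos θ), we can solve for θ:

cos θ = 1 - Δλ/λ_C

Given:
- Δλ = 3.6880 pm
- λ_C = h/(m_e·c) ≈ 2.42631024 pm

cos θ = 1 - 3.6880/2.42631024
cos θ = 1 - 1.520003
cos θ = -0.520003

θ = arccos(-0.520003)
θ = 121.33°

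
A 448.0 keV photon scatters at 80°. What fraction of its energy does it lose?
0.4201 (or 42.01%)

Calculate initial and final photon energies:

Initial: E₀ = 448.0 keV → λ₀ = 2.7675 pm
Compton shift: Δλ = 2.0050 pm
Final wavelength: λ' = 4.7725 pm
Final energy: E' = 259.7893 keV

Fractional energy loss:
(E₀ - E')/E₀ = (448.0000 - 259.7893)/448.0000
= 188.2107/448.0000
= 0.4201
= 42.01%

(Intermediate values are shown rounded; full precision is carried through to the final answer.)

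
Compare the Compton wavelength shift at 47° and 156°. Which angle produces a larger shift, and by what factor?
156° produces the larger shift by a factor of 6.017

Calculate both shifts using Δλ = λ_C(1 - cos θ):

For θ₁ = 47°:
Δλ₁ = 2.4263 × (1 - cos(47°))
Δλ₁ = 2.4263 × 0.3180
Δλ₁ = 0.7716 pm

For θ₂ = 156°:
Δλ₂ = 2.4263 × (1 - cos(156°))
Δλ₂ = 2.4263 × 1.9135
Δλ₂ = 4.6429 pm

The 156° angle produces the larger shift.
Ratio: 4.6429/0.7716 = 6.017

(Intermediate values are shown rounded; full precision is carried through to the final answer.)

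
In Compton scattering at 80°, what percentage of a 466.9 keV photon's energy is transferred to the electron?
0.4302 (or 43.02%)

Calculate initial and final photon energies:

Initial: E₀ = 466.9 keV → λ₀ = 2.6555 pm
Compton shift: Δλ = 2.0050 pm
Final wavelength: λ' = 4.6605 pm
Final energy: E' = 266.0341 keV

Fractional energy loss:
(E₀ - E')/E₀ = (466.9000 - 266.0341)/466.9000
= 200.8659/466.9000
= 0.4302
= 43.02%

(Intermediate values are shown rounded; full precision is carried through to the final answer.)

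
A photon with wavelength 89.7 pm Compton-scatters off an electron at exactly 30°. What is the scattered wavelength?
90.0251 pm

Using the Compton formula: λ' = λ + λ_C(1 − cos θ)

For θ = 30°, cos θ = √3/2 (exact) ≈ 0.8660, so:
1 − cos 30° = 1 − (√3/2) ≈ 0.1340

Δλ = λ_C × 0.1340 = 2.4263 × 0.1340 = 0.3251 pm

λ' = 89.7 + 0.3251 = 90.0251 pm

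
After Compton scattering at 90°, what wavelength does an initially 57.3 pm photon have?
59.7263 pm

Using the Compton formula: λ' = λ + λ_C(1 − cos θ)

For θ = 90°, cos θ = 0 (exact) = 0.0000, so:
1 − cos 90° = 1 − (0) = 1.0000

Δλ = λ_C × 1.0000 = 2.4263 × 1.0000 = 2.4263 pm

λ' = 57.3 + 2.4263 = 59.7263 pm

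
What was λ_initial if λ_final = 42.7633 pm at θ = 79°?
40.8000 pm

From λ' = λ + Δλ, we have λ = λ' - Δλ

First calculate the Compton shift:
Δλ = λ_C(1 - cos θ)
Δλ = 2.4263 × (1 - cos(79°))
Δλ = 2.4263 × 0.8092
Δλ = 1.9633 pm

Initial wavelength:
λ = λ' - Δλ
λ = 42.7633 - 1.9633
λ = 40.8000 pm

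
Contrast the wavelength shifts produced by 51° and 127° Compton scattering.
127° produces the larger shift by a factor of 4.321

Calculate both shifts using Δλ = λ_C(1 - cos θ):

For θ₁ = 51°:
Δλ₁ = 2.4263 × (1 - cos(51°))
Δλ₁ = 2.4263 × 0.3707
Δλ₁ = 0.8994 pm

For θ₂ = 127°:
Δλ₂ = 2.4263 × (1 - cos(127°))
Δλ₂ = 2.4263 × 1.6018
Δλ₂ = 3.8865 pm

The 127° angle produces the larger shift.
Ratio: 3.8865/0.8994 = 4.321

(Intermediate values are shown rounded; full precision is carried through to the final answer.)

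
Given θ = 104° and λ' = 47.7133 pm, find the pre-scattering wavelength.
44.7000 pm

From λ' = λ + Δλ, we have λ = λ' - Δλ

First calculate the Compton shift:
Δλ = λ_C(1 - cos θ)
Δλ = 2.4263 × (1 - cos(104°))
Δλ = 2.4263 × 1.2419
Δλ = 3.0133 pm

Initial wavelength:
λ = λ' - Δλ
λ = 47.7133 - 3.0133
λ = 44.7000 pm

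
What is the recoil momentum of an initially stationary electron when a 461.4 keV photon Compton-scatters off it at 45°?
1.7558e-22 kg·m/s

The electron is initially at rest, so by conservation of momentum:
p⃗_e = p⃗₀ − p⃗'  (incident photon momentum minus scattered photon momentum)

Photon momentum magnitudes (p = h/λ = E/c):
λ₀ = hc/E₀ = 2.6871 pm → p₀ = h/λ₀ = 2.4659e-22 kg·m/s
Δλ = λ_C(1 − cos 45°) = 0.7106 pm
λ' = 3.3978 pm → p' = h/λ' = 1.9501e-22 kg·m/s

The scattered photon makes angle θ = 45° with the incident direction, so by the law of cosines:
|p⃗_e|² = p₀² + p'² − 2p₀p'cos θ
|p⃗_e|² = (2.4659e-22)² + (1.9501e-22)² − 2·2.4659e-22·1.9501e-22·cos(45°)
|p⃗_e| = 1.7558e-22 kg·m/s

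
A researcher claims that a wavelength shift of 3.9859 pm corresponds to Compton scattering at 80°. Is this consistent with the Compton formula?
No, inconsistent

Calculate the expected shift for θ = 80°:

Δλ_expected = λ_C(1 - cos(80°))
Δλ_expected = 2.4263 × (1 - cos(80°))
Δλ_expected = 2.4263 × 0.8264
Δλ_expected = 2.0050 pm

Given shift: 3.9859 pm
Expected shift: 2.0050 pm
Difference: 1.9809 pm

The values do not match. The given shift corresponds to θ ≈ 130.0°, not 80°.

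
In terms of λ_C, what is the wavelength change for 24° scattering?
0.0865 λ_C

The Compton shift formula is:
Δλ = λ_C(1 - cos θ)

Dividing both sides by λ_C:
Δλ/λ_C = 1 - cos θ

For θ = 24°:
Δλ/λ_C = 1 - cos(24°)
Δλ/λ_C = 1 - 0.9135
Δλ/λ_C = 0.0865

This means the shift is 0.0865 × λ_C = 0.2098 pm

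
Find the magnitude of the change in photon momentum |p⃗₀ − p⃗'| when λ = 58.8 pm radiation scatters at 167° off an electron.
2.1550e-23 kg·m/s

Photon momentum magnitude is p = h/λ.

Initial momentum:
p₀ = h/λ = 6.6261e-34/5.8800e-11 = 1.1269e-23 kg·m/s

After scattering:
λ' = λ + Δλ = 58.8 + 4.7904 = 63.5904 pm
p' = h/λ' = 6.6261e-34/6.3590e-11 = 1.0420e-23 kg·m/s

Momentum is a vector; the scattered photon's direction makes angle θ = 167° with the incident direction. The magnitude of the vector change Δp⃗ = p⃗₀ − p⃗' is found from the law of cosines:
|Δp⃗|² = p₀² + p'² − 2p₀p'cos θ
|Δp⃗|² = (1.1269e-23)² + (1.0420e-23)² − 2·1.1269e-23·1.0420e-23·cos(167°)
|Δp⃗| = 2.1550e-23 kg·m/s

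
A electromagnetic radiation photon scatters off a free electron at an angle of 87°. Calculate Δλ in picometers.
2.2993 pm

Using the Compton scattering formula:
Δλ = λ_C(1 - cos θ)

where λ_C = h/(m_e·c) ≈ 2.4263 pm is the Compton wavelength of an electron.

For θ = 87°:
cos(87°) = 0.0523
1 - cos(87°) = 0.9477

Δλ = 2.4263 × 0.9477
Δλ = 2.2993 pm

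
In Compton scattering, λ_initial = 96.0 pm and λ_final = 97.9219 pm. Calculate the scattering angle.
78.00°

First find the wavelength shift:
Δλ = λ' - λ = 97.9219 - 96.0 = 1.9219 pm

Using Δλ = λ_C(1 - cos θ), with λ_C = h/(m_e·c) ≈ 2.42631024 pm:
cos θ = 1 - Δλ/λ_C
cos θ = 1 - 1.9219/2.42631024
cos θ = 0.207892

θ = arccos(0.207892)
θ = 78.00°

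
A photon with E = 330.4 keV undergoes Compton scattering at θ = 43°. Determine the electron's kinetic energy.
48.8972 keV

By energy conservation: K_e = E_initial - E_final

First find the scattered photon energy:
Initial wavelength: λ = hc/E = 3.7525 pm
Compton shift: Δλ = λ_C(1 - cos(43°)) = 0.6518 pm
Final wavelength: λ' = 3.7525 + 0.6518 = 4.4044 pm
Final photon energy: E' = hc/λ' = 281.5028 keV

Electron kinetic energy:
K_e = E - E' = 330.4000 - 281.5028 = 48.8972 keV

(Intermediate values are shown rounded; full precision is carried through to the final answer.)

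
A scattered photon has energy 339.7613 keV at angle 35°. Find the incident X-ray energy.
386.2000 keV

Convert final energy to wavelength (hc ≈ 1239.842 keV·pm):
λ' = hc/E' = 1239.842 / 339.7613 = 3.6492 pm

Calculate the Compton shift:
Δλ = λ_C(1 - cos(35°))
Δλ = 2.4263 × (1 - cos(35°))
Δλ = 0.4388 pm

Initial wavelength:
λ = λ' - Δλ = 3.6492 - 0.4388 = 3.2104 pm

Initial energy:
E = hc/λ = 1239.842 / 3.2104 = 386.2000 keV

(Intermediate values are shown rounded; full precision is carried through to the final answer.)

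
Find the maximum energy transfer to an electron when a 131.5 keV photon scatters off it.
44.6829 keV

Maximum energy transfer occurs at θ = 180° (backscattering).

Initial photon: E₀ = 131.5 keV → λ₀ = 9.4285 pm

Maximum Compton shift (at 180°):
Δλ_max = 2λ_C = 2 × 2.4263 = 4.8526 pm

Final wavelength:
λ' = 9.4285 + 4.8526 = 14.2811 pm

Minimum photon energy (maximum energy to electron):
E'_min = hc/λ' = 86.8171 keV

Maximum electron kinetic energy:
K_max = E₀ - E'_min = 131.5000 - 86.8171 = 44.6829 keV

(Intermediate values are shown rounded; full precision is carried through to the final answer.)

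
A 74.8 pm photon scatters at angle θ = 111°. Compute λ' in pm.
78.0958 pm

Using the Compton scattering formula:
λ' = λ + Δλ = λ + λ_C(1 - cos θ)

Given:
- Initial wavelength λ = 74.8 pm
- Scattering angle θ = 111°
- Compton wavelength λ_C ≈ 2.4263 pm

Calculate the shift:
Δλ = 2.4263 × (1 - cos(111°))
Δλ = 2.4263 × 1.3584
Δλ = 3.2958 pm

Final wavelength:
λ' = 74.8 + 3.2958 = 78.0958 pm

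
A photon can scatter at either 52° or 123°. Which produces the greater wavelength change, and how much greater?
123° produces the larger shift by a factor of 4.019

Calculate both shifts using Δλ = λ_C(1 - cos θ):

For θ₁ = 52°:
Δλ₁ = 2.4263 × (1 - cos(52°))
Δλ₁ = 2.4263 × 0.3843
Δλ₁ = 0.9325 pm

For θ₂ = 123°:
Δλ₂ = 2.4263 × (1 - cos(123°))
Δλ₂ = 2.4263 × 1.5446
Δλ₂ = 3.7478 pm

The 123° angle produces the larger shift.
Ratio: 3.7478/0.9325 = 4.019

(Intermediate values are shown rounded; full precision is carried through to the final answer.)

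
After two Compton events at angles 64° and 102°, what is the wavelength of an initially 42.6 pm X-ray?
46.8935 pm

Apply Compton shift twice:

First scattering at θ₁ = 64°:
Δλ₁ = λ_C(1 - cos(64°))
Δλ₁ = 2.4263 × 0.5616
Δλ₁ = 1.3627 pm

After first scattering:
λ₁ = 42.6 + 1.3627 = 43.9627 pm

Second scattering at θ₂ = 102°:
Δλ₂ = λ_C(1 - cos(102°))
Δλ₂ = 2.4263 × 1.2079
Δλ₂ = 2.9308 pm

Final wavelength:
λ₂ = 43.9627 + 2.9308 = 46.8935 pm

Total shift: Δλ_total = 1.3627 + 2.9308 = 4.2935 pm

(Intermediate values are shown rounded; full precision is carried through to the final answer.)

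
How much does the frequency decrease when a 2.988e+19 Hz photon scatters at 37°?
1.387e+18 Hz (decrease)

Convert frequency to wavelength (c = 299792458 m/s):
λ₀ = c/f₀ = 299792458/2.988e+19 = 1.0033215e-11 m = 10.0332 pm

Calculate Compton shift:
Δλ = λ_C(1 - cos(37°)) = 0.4886 pm

Final wavelength:
λ' = λ₀ + Δλ = 10.0332 + 0.4886 = 10.5218 pm

Final frequency:
f' = c/λ' = 299792458/1.0521788e-11 = 2.8492541e+19 Hz

Frequency shift (decrease):
Δf = f₀ - f' = 2.988e+19 - 2.8492541e+19 = 1.387e+18 Hz

(Intermediate values are shown rounded; full precision is carried through to the final answer.)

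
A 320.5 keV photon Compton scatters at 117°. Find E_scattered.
167.6302 keV

First convert energy to wavelength:
λ = hc/E, with hc ≈ 1239.842 keV·pm (i.e. 1239.842 eV·nm)

For E = 320.5 keV = 320500 eV:
λ = 1239.842 keV·pm / 320.5 keV
λ = 3.8685 pm

Calculate the Compton shift:
Δλ = λ_C(1 - cos(117°)) = 2.4263 × 1.4540
Δλ = 3.5278 pm

Final wavelength:
λ' = 3.8685 + 3.5278 = 7.3963 pm

Final energy:
E' = hc/λ' = 1239.842 / 7.3963 = 167.6302 keV

(Intermediate values are shown rounded; full precision is carried through to the final answer.)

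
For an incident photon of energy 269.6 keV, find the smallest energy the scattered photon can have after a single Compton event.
131.1802 keV (at θ = 180°)

The scattered photon has minimum energy when its wavelength is maximum, i.e., when the Compton shift Δλ = λ_C(1 − cos θ) is maximum. This occurs at θ = 180° (backscattering), giving Δλ_max = 2λ_C = 4.8526 pm.

Initial wavelength: λ₀ = hc/E₀ = 4.5988 pm
Maximum final wavelength: λ'_max = λ₀ + 2λ_C = 4.5988 + 4.8526 = 9.4514 pm
Minimum final energy: E'_min = hc/λ'_max = 131.1802 keV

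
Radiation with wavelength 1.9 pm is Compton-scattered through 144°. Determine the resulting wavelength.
6.2892 pm

Using the Compton scattering formula:
λ' = λ + Δλ = λ + λ_C(1 - cos θ)

Given:
- Initial wavelength λ = 1.9 pm
- Scattering angle θ = 144°
- Compton wavelength λ_C ≈ 2.4263 pm

Calculate the shift:
Δλ = 2.4263 × (1 - cos(144°))
Δλ = 2.4263 × 1.8090
Δλ = 4.3892 pm

Final wavelength:
λ' = 1.9 + 4.3892 = 6.2892 pm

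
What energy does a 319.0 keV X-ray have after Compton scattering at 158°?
144.7974 keV

First convert energy to wavelength:
λ = hc/E, with hc ≈ 1239.842 keV·pm (i.e. 1239.842 eV·nm)

For E = 319.0 keV = 319000 eV:
λ = 1239.842 keV·pm / 319.0 keV
λ = 3.8867 pm

Calculate the Compton shift:
Δλ = λ_C(1 - cos(158°)) = 2.4263 × 1.9272
Δλ = 4.6759 pm

Final wavelength:
λ' = 3.8867 + 4.6759 = 8.5626 pm

Final energy:
E' = hc/λ' = 1239.842 / 8.5626 = 144.7974 keV

(Intermediate values are shown rounded; full precision is carried through to the final answer.)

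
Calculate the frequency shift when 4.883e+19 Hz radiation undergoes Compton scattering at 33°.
2.927e+18 Hz (decrease)

Convert frequency to wavelength (c = 299792458 m/s):
λ₀ = c/f₀ = 299792458/4.883e+19 = 6.1395138e-12 m = 6.1395 pm

Calculate Compton shift:
Δλ = λ_C(1 - cos(33°)) = 0.3914 pm

Final wavelength:
λ' = λ₀ + Δλ = 6.1395 + 0.3914 = 6.5309 pm

Final frequency:
f' = c/λ' = 299792458/6.5309490e-12 = 4.5903353e+19 Hz

Frequency shift (decrease):
Δf = f₀ - f' = 4.883e+19 - 4.5903353e+19 = 2.927e+18 Hz

(Intermediate values are shown rounded; full precision is carried through to the final answer.)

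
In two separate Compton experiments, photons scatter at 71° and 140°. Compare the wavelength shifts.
140° produces the larger shift by a factor of 2.619

Calculate both shifts using Δλ = λ_C(1 - cos θ):

For θ₁ = 71°:
Δλ₁ = 2.4263 × (1 - cos(71°))
Δλ₁ = 2.4263 × 0.6744
Δλ₁ = 1.6364 pm

For θ₂ = 140°:
Δλ₂ = 2.4263 × (1 - cos(140°))
Δλ₂ = 2.4263 × 1.7660
Δλ₂ = 4.2850 pm

The 140° angle produces the larger shift.
Ratio: 4.2850/1.6364 = 2.619

(Intermediate values are shown rounded; full precision is carried through to the final answer.)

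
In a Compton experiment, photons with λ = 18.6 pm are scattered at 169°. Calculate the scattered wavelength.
23.4080 pm

Using the Compton scattering formula:
λ' = λ + Δλ = λ + λ_C(1 - cos θ)

Given:
- Initial wavelength λ = 18.6 pm
- Scattering angle θ = 169°
- Compton wavelength λ_C ≈ 2.4263 pm

Calculate the shift:
Δλ = 2.4263 × (1 - cos(169°))
Δλ = 2.4263 × 1.9816
Δλ = 4.8080 pm

Final wavelength:
λ' = 18.6 + 4.8080 = 23.4080 pm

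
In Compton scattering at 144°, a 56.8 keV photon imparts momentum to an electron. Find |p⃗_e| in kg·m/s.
5.2930e-23 kg·m/s

The electron is initially at rest, so by conservation of momentum:
p⃗_e = p⃗₀ − p⃗'  (incident photon momentum minus scattered photon momentum)

Photon momentum magnitudes (p = h/λ = E/c):
λ₀ = hc/E₀ = 21.8282 pm → p₀ = h/λ₀ = 3.0356e-23 kg·m/s
Δλ = λ_C(1 − cos 144°) = 4.3892 pm
λ' = 26.2174 pm → p' = h/λ' = 2.5274e-23 kg·m/s

The scattered photon makes angle θ = 144° with the incident direction, so by the law of cosines:
|p⃗_e|² = p₀² + p'² − 2p₀p'cos θ
|p⃗_e|² = (3.0356e-23)² + (2.5274e-23)² − 2·3.0356e-23·2.5274e-23·cos(144°)
|p⃗_e| = 5.2930e-23 kg·m/s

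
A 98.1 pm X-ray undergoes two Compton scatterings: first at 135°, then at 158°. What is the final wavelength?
106.9179 pm

Apply Compton shift twice:

First scattering at θ₁ = 135°:
Δλ₁ = λ_C(1 - cos(135°))
Δλ₁ = 2.4263 × 1.7071
Δλ₁ = 4.1420 pm

After first scattering:
λ₁ = 98.1 + 4.1420 = 102.2420 pm

Second scattering at θ₂ = 158°:
Δλ₂ = λ_C(1 - cos(158°))
Δλ₂ = 2.4263 × 1.9272
Δλ₂ = 4.6759 pm

Final wavelength:
λ₂ = 102.2420 + 4.6759 = 106.9179 pm

Total shift: Δλ_total = 4.1420 + 4.6759 = 8.8179 pm

(Intermediate values are shown rounded; full precision is carried through to the final answer.)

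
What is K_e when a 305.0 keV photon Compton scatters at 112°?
137.4601 keV

By energy conservation: K_e = E_initial - E_final

First find the scattered photon energy:
Initial wavelength: λ = hc/E = 4.0651 pm
Compton shift: Δλ = λ_C(1 - cos(112°)) = 3.3352 pm
Final wavelength: λ' = 4.0651 + 3.3352 = 7.4003 pm
Final photon energy: E' = hc/λ' = 167.5399 keV

Electron kinetic energy:
K_e = E - E' = 305.0000 - 167.5399 = 137.4601 keV

(Intermediate values are shown rounded; full precision is carried through to the final answer.)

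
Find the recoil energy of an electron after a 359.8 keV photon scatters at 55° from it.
83.0839 keV

By energy conservation: K_e = E_initial - E_final

First find the scattered photon energy:
Initial wavelength: λ = hc/E = 3.4459 pm
Compton shift: Δλ = λ_C(1 - cos(55°)) = 1.0346 pm
Final wavelength: λ' = 3.4459 + 1.0346 = 4.4806 pm
Final photon energy: E' = hc/λ' = 276.7161 keV

Electron kinetic energy:
K_e = E - E' = 359.8000 - 276.7161 = 83.0839 keV

(Intermediate values are shown rounded; full precision is carried through to the final answer.)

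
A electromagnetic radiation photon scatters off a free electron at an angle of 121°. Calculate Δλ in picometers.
3.6760 pm

Using the Compton scattering formula:
Δλ = λ_C(1 - cos θ)

where λ_C = h/(m_e·c) ≈ 2.4263 pm is the Compton wavelength of an electron.

For θ = 121°:
cos(121°) = -0.5150
1 - cos(121°) = 1.5150

Δλ = 2.4263 × 1.5150
Δλ = 3.6760 pm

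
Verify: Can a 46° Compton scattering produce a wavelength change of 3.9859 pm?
No, inconsistent

Calculate the expected shift for θ = 46°:

Δλ_expected = λ_C(1 - cos(46°))
Δλ_expected = 2.4263 × (1 - cos(46°))
Δλ_expected = 2.4263 × 0.3053
Δλ_expected = 0.7409 pm

Given shift: 3.9859 pm
Expected shift: 0.7409 pm
Difference: 3.2451 pm

The values do not match. The given shift corresponds to θ ≈ 130.0°, not 46°.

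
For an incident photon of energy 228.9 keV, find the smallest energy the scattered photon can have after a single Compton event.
120.7347 keV (at θ = 180°)

The scattered photon has minimum energy when its wavelength is maximum, i.e., when the Compton shift Δλ = λ_C(1 − cos θ) is maximum. This occurs at θ = 180° (backscattering), giving Δλ_max = 2λ_C = 4.8526 pm.

Initial wavelength: λ₀ = hc/E₀ = 5.4165 pm
Maximum final wavelength: λ'_max = λ₀ + 2λ_C = 5.4165 + 4.8526 = 10.2691 pm
Minimum final energy: E'_min = hc/λ'_max = 120.7347 keV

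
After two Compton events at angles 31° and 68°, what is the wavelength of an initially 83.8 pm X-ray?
85.6640 pm

Apply Compton shift twice:

First scattering at θ₁ = 31°:
Δλ₁ = λ_C(1 - cos(31°))
Δλ₁ = 2.4263 × 0.1428
Δλ₁ = 0.3466 pm

After first scattering:
λ₁ = 83.8 + 0.3466 = 84.1466 pm

Second scattering at θ₂ = 68°:
Δλ₂ = λ_C(1 - cos(68°))
Δλ₂ = 2.4263 × 0.6254
Δλ₂ = 1.5174 pm

Final wavelength:
λ₂ = 84.1466 + 1.5174 = 85.6640 pm

Total shift: Δλ_total = 0.3466 + 1.5174 = 1.8640 pm

(Intermediate values are shown rounded; full precision is carried through to the final answer.)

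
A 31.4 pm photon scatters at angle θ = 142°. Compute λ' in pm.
35.7383 pm

Using the Compton scattering formula:
λ' = λ + Δλ = λ + λ_C(1 - cos θ)

Given:
- Initial wavelength λ = 31.4 pm
- Scattering angle θ = 142°
- Compton wavelength λ_C ≈ 2.4263 pm

Calculate the shift:
Δλ = 2.4263 × (1 - cos(142°))
Δλ = 2.4263 × 1.7880
Δλ = 4.3383 pm

Final wavelength:
λ' = 31.4 + 4.3383 = 35.7383 pm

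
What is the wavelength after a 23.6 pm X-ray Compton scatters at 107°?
26.7357 pm

Using the Compton scattering formula:
λ' = λ + Δλ = λ + λ_C(1 - cos θ)

Given:
- Initial wavelength λ = 23.6 pm
- Scattering angle θ = 107°
- Compton wavelength λ_C ≈ 2.4263 pm

Calculate the shift:
Δλ = 2.4263 × (1 - cos(107°))
Δλ = 2.4263 × 1.2924
Δλ = 3.1357 pm

Final wavelength:
λ' = 23.6 + 3.1357 = 26.7357 pm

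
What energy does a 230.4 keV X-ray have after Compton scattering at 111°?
142.8870 keV

First convert energy to wavelength:
λ = hc/E, with hc ≈ 1239.842 keV·pm (i.e. 1239.842 eV·nm)

For E = 230.4 keV = 230400 eV:
λ = 1239.842 keV·pm / 230.4 keV
λ = 5.3813 pm

Calculate the Compton shift:
Δλ = λ_C(1 - cos(111°)) = 2.4263 × 1.3584
Δλ = 3.2958 pm

Final wavelength:
λ' = 5.3813 + 3.2958 = 8.6771 pm

Final energy:
E' = hc/λ' = 1239.842 / 8.6771 = 142.8870 keV

(Intermediate values are shown rounded; full precision is carried through to the final answer.)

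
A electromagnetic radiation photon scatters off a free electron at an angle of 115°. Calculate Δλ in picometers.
3.4517 pm

Using the Compton scattering formula:
Δλ = λ_C(1 - cos θ)

where λ_C = h/(m_e·c) ≈ 2.4263 pm is the Compton wavelength of an electron.

For θ = 115°:
cos(115°) = -0.4226
1 - cos(115°) = 1.4226

Δλ = 2.4263 × 1.4226
Δλ = 3.4517 pm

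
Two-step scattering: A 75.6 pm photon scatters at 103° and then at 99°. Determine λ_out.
81.3780 pm

Apply Compton shift twice:

First scattering at θ₁ = 103°:
Δλ₁ = λ_C(1 - cos(103°))
Δλ₁ = 2.4263 × 1.2250
Δλ₁ = 2.9721 pm

After first scattering:
λ₁ = 75.6 + 2.9721 = 78.5721 pm

Second scattering at θ₂ = 99°:
Δλ₂ = λ_C(1 - cos(99°))
Δλ₂ = 2.4263 × 1.1564
Δλ₂ = 2.8059 pm

Final wavelength:
λ₂ = 78.5721 + 2.8059 = 81.3780 pm

Total shift: Δλ_total = 2.9721 + 2.8059 = 5.7780 pm

(Intermediate values are shown rounded; full precision is carried through to the final answer.)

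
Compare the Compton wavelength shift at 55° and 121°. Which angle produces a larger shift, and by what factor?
121° produces the larger shift by a factor of 3.553

Calculate both shifts using Δλ = λ_C(1 - cos θ):

For θ₁ = 55°:
Δλ₁ = 2.4263 × (1 - cos(55°))
Δλ₁ = 2.4263 × 0.4264
Δλ₁ = 1.0346 pm

For θ₂ = 121°:
Δλ₂ = 2.4263 × (1 - cos(121°))
Δλ₂ = 2.4263 × 1.5150
Δλ₂ = 3.6760 pm

The 121° angle produces the larger shift.
Ratio: 3.6760/1.0346 = 3.553

(Intermediate values are shown rounded; full precision is carried through to the final answer.)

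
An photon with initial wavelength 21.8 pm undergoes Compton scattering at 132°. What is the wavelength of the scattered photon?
25.8498 pm

Using the Compton scattering formula:
λ' = λ + Δλ = λ + λ_C(1 - cos θ)

Given:
- Initial wavelength λ = 21.8 pm
- Scattering angle θ = 132°
- Compton wavelength λ_C ≈ 2.4263 pm

Calculate the shift:
Δλ = 2.4263 × (1 - cos(132°))
Δλ = 2.4263 × 1.6691
Δλ = 4.0498 pm

Final wavelength:
λ' = 21.8 + 4.0498 = 25.8498 pm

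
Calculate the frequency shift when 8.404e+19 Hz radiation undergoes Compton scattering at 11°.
1.037e+18 Hz (decrease)

Convert frequency to wavelength (c = 299792458 m/s):
λ₀ = c/f₀ = 299792458/8.404e+19 = 3.5672591e-12 m = 3.5673 pm

Calculate Compton shift:
Δλ = λ_C(1 - cos(11°)) = 0.0446 pm

Final wavelength:
λ' = λ₀ + Δλ = 3.5673 + 0.0446 = 3.6118 pm

Final frequency:
f' = c/λ' = 299792458/3.6118373e-12 = 8.3002758e+19 Hz

Frequency shift (decrease):
Δf = f₀ - f' = 8.404e+19 - 8.3002758e+19 = 1.037e+18 Hz

(Intermediate values are shown rounded; full precision is carried through to the final answer.)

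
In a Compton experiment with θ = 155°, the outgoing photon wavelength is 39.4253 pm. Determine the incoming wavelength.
34.8000 pm

From λ' = λ + Δλ, we have λ = λ' - Δλ

First calculate the Compton shift:
Δλ = λ_C(1 - cos θ)
Δλ = 2.4263 × (1 - cos(155°))
Δλ = 2.4263 × 1.9063
Δλ = 4.6253 pm

Initial wavelength:
λ = λ' - Δλ
λ = 39.4253 - 4.6253
λ = 34.8000 pm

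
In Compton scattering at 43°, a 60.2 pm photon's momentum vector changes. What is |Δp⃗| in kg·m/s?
8.0255e-24 kg·m/s

Photon momentum magnitude is p = h/λ.

Initial momentum:
p₀ = h/λ = 6.6261e-34/6.0200e-11 = 1.1007e-23 kg·m/s

After scattering:
λ' = λ + Δλ = 60.2 + 0.6518 = 60.8518 pm
p' = h/λ' = 6.6261e-34/6.0852e-11 = 1.0889e-23 kg·m/s

Momentum is a vector; the scattered photon's direction makes angle θ = 43° with the incident direction. The magnitude of the vector change Δp⃗ = p⃗₀ − p⃗' is found from the law of cosines:
|Δp⃗|² = p₀² + p'² − 2p₀p'cos θ
|Δp⃗|² = (1.1007e-23)² + (1.0889e-23)² − 2·1.1007e-23·1.0889e-23·cos(43°)
|Δp⃗| = 8.0255e-24 kg·m/s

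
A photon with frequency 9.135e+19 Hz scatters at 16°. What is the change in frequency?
2.543e+18 Hz (decrease)

Convert frequency to wavelength (c = 299792458 m/s):
λ₀ = c/f₀ = 299792458/9.135e+19 = 3.2818003e-12 m = 3.2818 pm

Calculate Compton shift:
Δλ = λ_C(1 - cos(16°)) = 0.0940 pm

Final wavelength:
λ' = λ₀ + Δλ = 3.2818 + 0.0940 = 3.3758 pm

Final frequency:
f' = c/λ' = 299792458/3.3757915e-12 = 8.8806569e+19 Hz

Frequency shift (decrease):
Δf = f₀ - f' = 9.135e+19 - 8.8806569e+19 = 2.543e+18 Hz

(Intermediate values are shown rounded; full precision is carried through to the final answer.)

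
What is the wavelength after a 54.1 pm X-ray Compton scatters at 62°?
55.3872 pm

Using the Compton scattering formula:
λ' = λ + Δλ = λ + λ_C(1 - cos θ)

Given:
- Initial wavelength λ = 54.1 pm
- Scattering angle θ = 62°
- Compton wavelength λ_C ≈ 2.4263 pm

Calculate the shift:
Δλ = 2.4263 × (1 - cos(62°))
Δλ = 2.4263 × 0.5305
Δλ = 1.2872 pm

Final wavelength:
λ' = 54.1 + 1.2872 = 55.3872 pm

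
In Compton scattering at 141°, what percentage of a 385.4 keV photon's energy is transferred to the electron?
0.5727 (or 57.27%)

Calculate initial and final photon energies:

Initial: E₀ = 385.4 keV → λ₀ = 3.2170 pm
Compton shift: Δλ = 4.3119 pm
Final wavelength: λ' = 7.5289 pm
Final energy: E' = 164.6770 keV

Fractional energy loss:
(E₀ - E')/E₀ = (385.4000 - 164.6770)/385.4000
= 220.7230/385.4000
= 0.5727
= 57.27%

(Intermediate values are shown rounded; full precision is carried through to the final answer.)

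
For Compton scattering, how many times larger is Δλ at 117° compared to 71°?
117° produces the larger shift by a factor of 2.156

Calculate both shifts using Δλ = λ_C(1 - cos θ):

For θ₁ = 71°:
Δλ₁ = 2.4263 × (1 - cos(71°))
Δλ₁ = 2.4263 × 0.6744
Δλ₁ = 1.6364 pm

For θ₂ = 117°:
Δλ₂ = 2.4263 × (1 - cos(117°))
Δλ₂ = 2.4263 × 1.4540
Δλ₂ = 3.5278 pm

The 117° angle produces the larger shift.
Ratio: 3.5278/1.6364 = 2.156

(Intermediate values are shown rounded; full precision is carried through to the final answer.)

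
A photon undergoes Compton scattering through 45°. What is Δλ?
0.7106 pm

Using the Compton scattering formula:
Δλ = λ_C(1 - cos θ)

where λ_C = h/(m_e·c) ≈ 2.4263 pm is the Compton wavelength of an electron.

For θ = 45°:
cos(45°) = 0.7071
1 - cos(45°) = 0.2929

Δλ = 2.4263 × 0.2929
Δλ = 0.7106 pm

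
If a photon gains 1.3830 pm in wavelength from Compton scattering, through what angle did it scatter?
64.53°

From the Compton formula Δλ = λ_C(1 - cos θ), we can solve for θ:

cos θ = 1 - Δλ/λ_C

Given:
- Δλ = 1.3830 pm
- λ_C = h/(m_e·c) ≈ 2.42631024 pm

cos θ = 1 - 1.3830/2.42631024
cos θ = 1 - 0.570001
cos θ = 0.429999

θ = arccos(0.429999)
θ = 64.53°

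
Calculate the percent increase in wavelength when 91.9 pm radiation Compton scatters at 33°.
0.4259%

Calculate the Compton shift:
Δλ = λ_C(1 - cos(33°))
Δλ = 2.4263 × (1 - cos(33°))
Δλ = 2.4263 × 0.1613
Δλ = 0.3914 pm

Percentage change:
(Δλ/λ₀) × 100 = (0.3914/91.9) × 100
= 0.4259%

(Intermediate values are shown rounded; full precision is carried through to the final answer.)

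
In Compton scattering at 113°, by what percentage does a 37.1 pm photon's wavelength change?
9.0953%

Calculate the Compton shift:
Δλ = λ_C(1 - cos(113°))
Δλ = 2.4263 × (1 - cos(113°))
Δλ = 2.4263 × 1.3907
Δλ = 3.3743 pm

Percentage change:
(Δλ/λ₀) × 100 = (3.3743/37.1) × 100
= 9.0953%

(Intermediate values are shown rounded; full precision is carried through to the final answer.)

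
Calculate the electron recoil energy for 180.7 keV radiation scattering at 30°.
8.1736 keV

By energy conservation: K_e = E_initial - E_final

First find the scattered photon energy:
Initial wavelength: λ = hc/E = 6.8613 pm
Compton shift: Δλ = λ_C(1 - cos(30°)) = 0.3251 pm
Final wavelength: λ' = 6.8613 + 0.3251 = 7.1864 pm
Final photon energy: E' = hc/λ' = 172.5264 keV

Electron kinetic energy:
K_e = E - E' = 180.7000 - 172.5264 = 8.1736 keV

(Intermediate values are shown rounded; full precision is carried through to the final answer.)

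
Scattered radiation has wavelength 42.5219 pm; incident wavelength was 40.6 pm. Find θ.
78.00°

First find the wavelength shift:
Δλ = λ' - λ = 42.5219 - 40.6 = 1.9219 pm

Using Δλ = λ_C(1 - cos θ), with λ_C = h/(m_e·c) ≈ 2.42631024 pm:
cos θ = 1 - Δλ/λ_C
cos θ = 1 - 1.9219/2.42631024
cos θ = 0.207892

θ = arccos(0.207892)
θ = 78.00°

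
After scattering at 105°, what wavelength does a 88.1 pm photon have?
91.1543 pm

Using the Compton scattering formula:
λ' = λ + Δλ = λ + λ_C(1 - cos θ)

Given:
- Initial wavelength λ = 88.1 pm
- Scattering angle θ = 105°
- Compton wavelength λ_C ≈ 2.4263 pm

Calculate the shift:
Δλ = 2.4263 × (1 - cos(105°))
Δλ = 2.4263 × 1.2588
Δλ = 3.0543 pm

Final wavelength:
λ' = 88.1 + 3.0543 = 91.1543 pm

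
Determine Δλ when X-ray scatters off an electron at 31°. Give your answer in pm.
0.3466 pm

Using the Compton scattering formula:
Δλ = λ_C(1 - cos θ)

where λ_C = h/(m_e·c) ≈ 2.4263 pm is the Compton wavelength of an electron.

For θ = 31°:
cos(31°) = 0.8572
1 - cos(31°) = 0.1428

Δλ = 2.4263 × 0.1428
Δλ = 0.3466 pm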